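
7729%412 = 313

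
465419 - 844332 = -378913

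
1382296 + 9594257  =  10976553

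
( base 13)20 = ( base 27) q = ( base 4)122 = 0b11010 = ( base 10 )26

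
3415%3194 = 221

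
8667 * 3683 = 31920561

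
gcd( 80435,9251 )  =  1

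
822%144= 102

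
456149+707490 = 1163639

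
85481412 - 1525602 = 83955810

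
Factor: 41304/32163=13768/10721 = 2^3*71^( - 1 ) *151^( - 1)*1721^1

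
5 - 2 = 3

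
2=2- 0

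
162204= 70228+91976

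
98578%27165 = 17083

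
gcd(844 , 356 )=4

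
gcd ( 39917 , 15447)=1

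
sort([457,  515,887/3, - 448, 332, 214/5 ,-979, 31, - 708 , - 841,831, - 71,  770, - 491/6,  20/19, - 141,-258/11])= [ - 979,-841, - 708,-448, -141,-491/6, - 71,  -  258/11,20/19, 31,214/5,887/3,332,  457,515 , 770, 831] 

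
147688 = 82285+65403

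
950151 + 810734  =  1760885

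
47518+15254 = 62772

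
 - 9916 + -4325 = - 14241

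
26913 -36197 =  -9284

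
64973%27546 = 9881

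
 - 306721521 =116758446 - 423479967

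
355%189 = 166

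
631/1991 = 631/1991= 0.32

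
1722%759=204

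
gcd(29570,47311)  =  1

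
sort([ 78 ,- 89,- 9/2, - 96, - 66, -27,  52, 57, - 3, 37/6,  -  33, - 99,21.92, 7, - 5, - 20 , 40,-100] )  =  [ - 100 , - 99, - 96, - 89, - 66,-33, - 27, - 20, - 5, - 9/2,-3,37/6, 7,21.92,40,  52,  57,78]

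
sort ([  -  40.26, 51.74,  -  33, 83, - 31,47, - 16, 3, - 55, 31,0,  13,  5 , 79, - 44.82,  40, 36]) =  [ - 55,-44.82 , - 40.26,- 33,-31, - 16,0, 3 , 5, 13, 31, 36, 40, 47, 51.74,79, 83 ] 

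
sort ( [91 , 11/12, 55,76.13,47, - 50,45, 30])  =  [ - 50, 11/12, 30,45, 47,55, 76.13, 91] 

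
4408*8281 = 36502648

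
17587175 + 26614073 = 44201248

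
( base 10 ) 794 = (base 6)3402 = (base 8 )1432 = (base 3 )1002102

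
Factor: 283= 283^1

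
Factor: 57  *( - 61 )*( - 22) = 2^1 * 3^1*11^1 * 19^1 * 61^1 = 76494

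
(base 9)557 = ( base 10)457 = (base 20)12H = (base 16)1C9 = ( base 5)3312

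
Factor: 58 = 2^1 * 29^1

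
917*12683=11630311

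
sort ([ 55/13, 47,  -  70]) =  [-70, 55/13,47] 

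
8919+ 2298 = 11217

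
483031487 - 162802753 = 320228734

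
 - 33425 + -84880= -118305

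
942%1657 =942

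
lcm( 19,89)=1691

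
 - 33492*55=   -  1842060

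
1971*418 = 823878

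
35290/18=1960 + 5/9= 1960.56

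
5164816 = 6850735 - 1685919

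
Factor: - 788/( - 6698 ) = 2/17 = 2^1*17^( - 1) 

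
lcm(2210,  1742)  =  148070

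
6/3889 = 6/3889= 0.00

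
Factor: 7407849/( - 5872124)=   -  2^( - 2)*3^1*859^(-1 ) *1709^(-1)*2469283^1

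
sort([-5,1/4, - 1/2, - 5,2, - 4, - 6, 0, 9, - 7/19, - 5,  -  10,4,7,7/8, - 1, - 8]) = [ - 10, - 8, - 6,  -  5,- 5,  -  5, - 4, - 1, - 1/2, - 7/19,0, 1/4,7/8, 2,4,7,9]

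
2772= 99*28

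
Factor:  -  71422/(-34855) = 2^1*5^( - 1 )*13^1*41^1*67^1*6971^(  -  1)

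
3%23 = 3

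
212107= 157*1351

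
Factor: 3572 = 2^2*19^1*47^1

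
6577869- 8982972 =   -  2405103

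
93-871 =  - 778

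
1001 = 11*91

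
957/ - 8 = - 120 +3/8 = - 119.62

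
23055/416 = 23055/416 = 55.42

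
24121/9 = 24121/9= 2680.11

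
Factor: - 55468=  - 2^2*7^2*283^1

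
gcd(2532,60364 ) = 4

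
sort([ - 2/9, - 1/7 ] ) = [  -  2/9, - 1/7 ]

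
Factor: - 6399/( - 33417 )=3^2*47^( - 1) = 9/47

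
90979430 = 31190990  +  59788440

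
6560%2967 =626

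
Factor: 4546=2^1 * 2273^1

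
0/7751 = 0 = 0.00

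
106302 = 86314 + 19988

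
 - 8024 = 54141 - 62165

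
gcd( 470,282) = 94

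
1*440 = 440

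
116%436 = 116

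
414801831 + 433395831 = 848197662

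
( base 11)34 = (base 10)37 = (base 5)122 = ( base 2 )100101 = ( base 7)52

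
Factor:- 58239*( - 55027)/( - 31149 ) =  - 356079717/3461   =  - 3^2 * 7^2*719^1*1123^1*3461^(-1)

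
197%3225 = 197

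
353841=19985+333856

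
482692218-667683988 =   -  184991770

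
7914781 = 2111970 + 5802811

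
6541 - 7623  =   - 1082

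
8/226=4/113 = 0.04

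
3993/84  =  1331/28= 47.54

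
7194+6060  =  13254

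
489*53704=26261256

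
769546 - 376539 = 393007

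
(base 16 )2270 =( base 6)104452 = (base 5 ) 240231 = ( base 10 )8816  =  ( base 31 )95C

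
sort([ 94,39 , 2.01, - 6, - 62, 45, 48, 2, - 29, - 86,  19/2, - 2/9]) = [ - 86, - 62, - 29,  -  6, -2/9, 2, 2.01,  19/2, 39, 45, 48,94 ]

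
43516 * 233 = 10139228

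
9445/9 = 1049 + 4/9 = 1049.44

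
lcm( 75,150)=150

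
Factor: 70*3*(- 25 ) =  -5250  =  - 2^1*3^1*5^3*7^1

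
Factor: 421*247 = 103987 =13^1*19^1*421^1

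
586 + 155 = 741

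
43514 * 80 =3481120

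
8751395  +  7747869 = 16499264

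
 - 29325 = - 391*75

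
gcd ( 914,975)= 1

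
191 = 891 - 700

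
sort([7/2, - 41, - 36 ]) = [ - 41, - 36,7/2 ]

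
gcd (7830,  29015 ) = 5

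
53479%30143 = 23336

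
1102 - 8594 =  - 7492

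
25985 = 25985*1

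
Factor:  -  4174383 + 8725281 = 4550898 = 2^1*3^1*11^1*53^1 * 1301^1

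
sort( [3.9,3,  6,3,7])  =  [ 3,3,3.9,6, 7] 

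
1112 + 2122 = 3234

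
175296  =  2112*83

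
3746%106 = 36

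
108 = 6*18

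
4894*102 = 499188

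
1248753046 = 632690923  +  616062123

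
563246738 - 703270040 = -140023302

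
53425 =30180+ 23245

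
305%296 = 9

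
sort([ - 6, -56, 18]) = [ - 56,-6, 18 ]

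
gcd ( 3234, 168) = 42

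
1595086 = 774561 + 820525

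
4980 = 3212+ 1768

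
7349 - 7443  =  -94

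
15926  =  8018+7908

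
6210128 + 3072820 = 9282948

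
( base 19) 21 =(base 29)1A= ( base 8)47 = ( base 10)39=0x27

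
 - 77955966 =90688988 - 168644954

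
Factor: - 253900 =  -  2^2*5^2*2539^1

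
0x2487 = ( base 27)CM9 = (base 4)2102013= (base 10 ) 9351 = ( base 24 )g5f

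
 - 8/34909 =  - 8/34909  =  -  0.00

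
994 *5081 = 5050514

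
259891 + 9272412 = 9532303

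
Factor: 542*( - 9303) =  - 5042226 = - 2^1*3^1*7^1*271^1*443^1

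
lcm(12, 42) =84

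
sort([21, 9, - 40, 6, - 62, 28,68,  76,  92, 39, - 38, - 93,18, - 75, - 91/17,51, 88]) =[ - 93,-75, - 62, - 40, - 38, - 91/17, 6,9, 18, 21,28,39,51,68,76,88,92]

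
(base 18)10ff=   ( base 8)13745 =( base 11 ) 4661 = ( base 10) 6117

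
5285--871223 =876508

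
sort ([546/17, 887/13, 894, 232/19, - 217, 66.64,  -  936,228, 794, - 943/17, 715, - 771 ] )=[-936,-771,  -  217, - 943/17, 232/19,546/17, 66.64, 887/13, 228,715,794,  894]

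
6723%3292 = 139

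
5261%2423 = 415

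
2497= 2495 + 2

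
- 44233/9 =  - 4915+2/9 = - 4914.78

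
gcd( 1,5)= 1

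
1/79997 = 1/79997 =0.00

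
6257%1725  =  1082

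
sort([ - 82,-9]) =[ - 82, - 9 ]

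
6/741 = 2/247 = 0.01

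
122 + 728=850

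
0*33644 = 0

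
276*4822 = 1330872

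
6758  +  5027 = 11785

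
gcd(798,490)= 14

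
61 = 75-14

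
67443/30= 22481/10 = 2248.10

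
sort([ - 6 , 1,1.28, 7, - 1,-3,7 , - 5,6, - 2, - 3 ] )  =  [ - 6, - 5, - 3,-3,-2, - 1,1,1.28,6, 7,7]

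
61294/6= 10215  +  2/3 = 10215.67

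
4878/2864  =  2439/1432 = 1.70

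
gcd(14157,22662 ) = 9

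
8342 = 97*86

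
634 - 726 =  - 92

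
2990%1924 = 1066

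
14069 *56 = 787864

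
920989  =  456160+464829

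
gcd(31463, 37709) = 1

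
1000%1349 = 1000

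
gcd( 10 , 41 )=1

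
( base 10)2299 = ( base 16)8fb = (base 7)6463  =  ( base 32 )27R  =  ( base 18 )71D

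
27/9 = 3 = 3.00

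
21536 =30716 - 9180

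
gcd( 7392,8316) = 924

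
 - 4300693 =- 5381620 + 1080927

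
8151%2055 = 1986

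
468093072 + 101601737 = 569694809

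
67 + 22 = 89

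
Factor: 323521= 11^1*29411^1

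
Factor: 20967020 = 2^2*5^1*1009^1* 1039^1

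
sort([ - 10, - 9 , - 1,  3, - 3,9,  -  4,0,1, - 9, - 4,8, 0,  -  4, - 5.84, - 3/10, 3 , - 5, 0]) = [ - 10, - 9, - 9,- 5.84,-5, - 4,  -  4, - 4, - 3, - 1,  -  3/10,  0, 0, 0,  1,3, 3, 8, 9] 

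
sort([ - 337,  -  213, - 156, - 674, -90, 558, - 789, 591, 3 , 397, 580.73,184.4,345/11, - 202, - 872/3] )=[ - 789, - 674, - 337, -872/3, - 213, - 202, - 156, - 90,3,345/11, 184.4,397,  558,580.73 , 591 ]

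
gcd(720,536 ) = 8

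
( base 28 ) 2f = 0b1000111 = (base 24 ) 2N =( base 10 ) 71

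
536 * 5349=2867064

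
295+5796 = 6091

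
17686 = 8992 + 8694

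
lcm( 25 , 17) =425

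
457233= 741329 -284096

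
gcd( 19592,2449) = 2449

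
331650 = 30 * 11055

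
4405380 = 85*51828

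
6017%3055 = 2962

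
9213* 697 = 6421461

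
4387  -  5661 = - 1274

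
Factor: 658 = 2^1*7^1*47^1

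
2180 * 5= 10900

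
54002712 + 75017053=129019765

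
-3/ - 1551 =1/517 =0.00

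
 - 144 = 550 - 694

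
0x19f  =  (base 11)348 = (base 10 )415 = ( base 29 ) E9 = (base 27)FA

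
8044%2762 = 2520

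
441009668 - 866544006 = -425534338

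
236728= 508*466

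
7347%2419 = 90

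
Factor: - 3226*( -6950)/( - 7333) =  - 2^2 *5^2 * 139^1*1613^1*7333^( - 1) = - 22420700/7333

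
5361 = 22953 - 17592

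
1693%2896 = 1693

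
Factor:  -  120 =-2^3*3^1*5^1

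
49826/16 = 3114 + 1/8 = 3114.12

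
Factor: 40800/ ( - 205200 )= -34/171  =  - 2^1 * 3^( - 2)*17^1*19^(-1) 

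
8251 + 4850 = 13101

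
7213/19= 379 + 12/19 =379.63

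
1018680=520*1959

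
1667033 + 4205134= 5872167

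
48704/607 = 48704/607= 80.24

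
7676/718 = 3838/359 = 10.69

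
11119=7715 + 3404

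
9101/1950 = 4  +  1301/1950  =  4.67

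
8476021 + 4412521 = 12888542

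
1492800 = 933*1600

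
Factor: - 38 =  - 2^1*19^1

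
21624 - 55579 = -33955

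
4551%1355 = 486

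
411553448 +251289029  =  662842477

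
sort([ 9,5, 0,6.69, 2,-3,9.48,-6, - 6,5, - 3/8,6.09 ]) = [ - 6, - 6,-3, - 3/8,0,  2, 5,5,6.09 , 6.69 , 9, 9.48 ]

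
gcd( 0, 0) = 0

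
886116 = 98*9042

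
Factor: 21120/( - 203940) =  - 32/309 = -2^5*3^( - 1 )* 103^( - 1)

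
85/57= 1+ 28/57 = 1.49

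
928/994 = 464/497 = 0.93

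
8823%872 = 103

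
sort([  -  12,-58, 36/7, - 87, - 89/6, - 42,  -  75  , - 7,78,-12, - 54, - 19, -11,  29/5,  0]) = [ -87,- 75, - 58, - 54, - 42,-19, - 89/6, - 12, - 12, - 11 ,  -  7, 0,36/7, 29/5, 78 ] 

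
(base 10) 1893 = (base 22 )3k1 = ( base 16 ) 765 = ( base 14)993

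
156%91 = 65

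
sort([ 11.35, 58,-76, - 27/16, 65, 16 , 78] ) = [ - 76, - 27/16,11.35, 16, 58, 65,  78] 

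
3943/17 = 3943/17=231.94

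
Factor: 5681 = 13^1*19^1*23^1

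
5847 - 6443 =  - 596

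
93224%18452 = 964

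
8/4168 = 1/521=0.00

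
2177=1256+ 921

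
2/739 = 2/739 = 0.00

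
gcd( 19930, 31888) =3986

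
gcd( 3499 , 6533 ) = 1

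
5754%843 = 696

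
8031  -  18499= - 10468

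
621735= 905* 687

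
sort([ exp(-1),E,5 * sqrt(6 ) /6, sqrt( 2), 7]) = [exp( - 1 ),sqrt (2) , 5*sqrt( 6) /6, E,7 ]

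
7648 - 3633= 4015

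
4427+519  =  4946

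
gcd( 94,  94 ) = 94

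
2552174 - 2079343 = 472831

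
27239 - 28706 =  - 1467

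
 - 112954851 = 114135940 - 227090791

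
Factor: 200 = 2^3 * 5^2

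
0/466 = 0  =  0.00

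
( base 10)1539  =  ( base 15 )6c9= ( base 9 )2100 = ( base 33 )1dl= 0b11000000011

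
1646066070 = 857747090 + 788318980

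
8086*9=72774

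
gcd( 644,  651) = 7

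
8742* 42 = 367164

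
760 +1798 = 2558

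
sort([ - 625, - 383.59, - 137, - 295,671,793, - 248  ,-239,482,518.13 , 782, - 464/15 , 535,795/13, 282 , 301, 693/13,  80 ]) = [-625, - 383.59,-295,-248,- 239,  -  137, - 464/15,693/13, 795/13,80,  282,301,482,518.13,535,  671, 782, 793 ]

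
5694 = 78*73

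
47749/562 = 84 + 541/562 = 84.96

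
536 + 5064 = 5600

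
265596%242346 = 23250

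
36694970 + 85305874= 122000844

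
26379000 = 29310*900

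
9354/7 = 9354/7 = 1336.29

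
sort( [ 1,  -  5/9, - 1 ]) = [ - 1, - 5/9, 1]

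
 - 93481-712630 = - 806111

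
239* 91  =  21749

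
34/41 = 34/41 = 0.83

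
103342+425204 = 528546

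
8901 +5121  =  14022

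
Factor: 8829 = 3^4 * 109^1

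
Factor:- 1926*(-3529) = 2^1 * 3^2*107^1*3529^1 = 6796854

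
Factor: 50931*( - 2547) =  - 129721257 = - 3^4*283^1 * 5659^1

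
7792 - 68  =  7724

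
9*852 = 7668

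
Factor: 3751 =11^2 * 31^1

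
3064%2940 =124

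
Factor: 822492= 2^2*3^2*11^1*31^1* 67^1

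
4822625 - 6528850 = -1706225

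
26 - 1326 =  - 1300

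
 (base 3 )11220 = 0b10000100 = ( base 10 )132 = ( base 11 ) 110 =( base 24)5C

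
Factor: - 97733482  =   - 2^1*7^1* 11^1*773^1*821^1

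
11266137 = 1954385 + 9311752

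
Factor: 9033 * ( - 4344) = - 39239352 = -2^3*3^2*181^1*3011^1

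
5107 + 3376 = 8483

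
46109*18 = 829962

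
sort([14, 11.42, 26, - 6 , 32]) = [ - 6,11.42, 14,26, 32]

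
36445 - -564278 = 600723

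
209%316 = 209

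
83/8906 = 83/8906 = 0.01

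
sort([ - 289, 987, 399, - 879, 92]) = [ - 879, -289, 92, 399,987 ] 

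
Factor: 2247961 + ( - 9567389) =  - 7319428 = - 2^2* 23^1 *79559^1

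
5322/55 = 96 + 42/55 = 96.76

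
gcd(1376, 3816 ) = 8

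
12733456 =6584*1934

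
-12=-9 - 3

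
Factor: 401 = 401^1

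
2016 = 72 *28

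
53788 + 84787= 138575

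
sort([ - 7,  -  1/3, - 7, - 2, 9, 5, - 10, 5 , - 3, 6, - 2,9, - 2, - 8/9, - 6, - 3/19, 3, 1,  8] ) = [-10, - 7, - 7, - 6,-3, - 2, - 2, - 2, -8/9, - 1/3,-3/19, 1, 3,5,5,6, 8, 9,9] 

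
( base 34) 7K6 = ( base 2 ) 10001001001010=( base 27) C13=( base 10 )8778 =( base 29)ack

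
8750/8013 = 1 + 737/8013 = 1.09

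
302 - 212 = 90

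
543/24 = 181/8  =  22.62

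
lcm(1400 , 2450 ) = 9800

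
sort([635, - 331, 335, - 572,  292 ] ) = [-572, - 331, 292,335, 635]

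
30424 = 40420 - 9996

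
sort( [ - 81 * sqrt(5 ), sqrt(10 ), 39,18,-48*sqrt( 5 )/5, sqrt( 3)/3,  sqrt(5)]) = [ - 81*sqrt ( 5),-48 * sqrt( 5 )/5, sqrt(3)/3, sqrt (5 ), sqrt( 10 ),  18,39] 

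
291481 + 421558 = 713039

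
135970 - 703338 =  - 567368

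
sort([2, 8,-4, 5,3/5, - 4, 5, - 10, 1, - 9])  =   [ - 10, - 9, - 4, - 4, 3/5, 1,2 , 5, 5,  8] 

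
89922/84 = 2141/2 = 1070.50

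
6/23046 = 1/3841 = 0.00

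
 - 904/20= - 226/5 =-  45.20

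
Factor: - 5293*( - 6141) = 32504313 = 3^1*23^1*67^1*79^1*89^1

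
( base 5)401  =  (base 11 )92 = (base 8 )145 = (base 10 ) 101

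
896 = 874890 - 873994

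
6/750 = 1/125 = 0.01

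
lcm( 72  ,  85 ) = 6120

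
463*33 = 15279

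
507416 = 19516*26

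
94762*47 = 4453814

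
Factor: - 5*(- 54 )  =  2^1*3^3*5^1 = 270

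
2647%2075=572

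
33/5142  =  11/1714 = 0.01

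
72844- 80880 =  - 8036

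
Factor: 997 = 997^1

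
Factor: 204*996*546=2^5*3^3*7^1*13^1*17^1*83^1 = 110938464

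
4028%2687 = 1341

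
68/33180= 17/8295 = 0.00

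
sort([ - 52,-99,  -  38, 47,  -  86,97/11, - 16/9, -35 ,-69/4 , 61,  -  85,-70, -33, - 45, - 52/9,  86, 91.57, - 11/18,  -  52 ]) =[-99,-86,  -  85, -70, - 52, - 52, - 45, - 38, - 35,-33,  -  69/4, - 52/9, - 16/9, - 11/18 , 97/11,47,61,86,91.57 ]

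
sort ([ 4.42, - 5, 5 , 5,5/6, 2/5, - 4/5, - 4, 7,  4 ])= [-5, - 4, - 4/5, 2/5 , 5/6,4,  4.42,5,5,7 ] 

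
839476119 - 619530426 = 219945693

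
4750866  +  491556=5242422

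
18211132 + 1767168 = 19978300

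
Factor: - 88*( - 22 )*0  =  0^1  =  0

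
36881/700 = 36881/700= 52.69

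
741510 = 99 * 7490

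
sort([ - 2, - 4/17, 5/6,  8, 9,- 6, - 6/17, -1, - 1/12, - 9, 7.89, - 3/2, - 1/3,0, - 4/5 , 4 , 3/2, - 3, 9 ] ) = [ - 9, - 6 ,  -  3, - 2,-3/2, - 1, - 4/5, - 6/17, -1/3, - 4/17, - 1/12,0, 5/6, 3/2, 4,  7.89,8,9,9 ] 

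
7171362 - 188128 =6983234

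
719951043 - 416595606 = 303355437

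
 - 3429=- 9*381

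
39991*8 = 319928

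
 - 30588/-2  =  15294/1 = 15294.00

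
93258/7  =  13322  +  4/7 = 13322.57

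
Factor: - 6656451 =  - 3^1*127^1 *17471^1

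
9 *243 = 2187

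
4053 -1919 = 2134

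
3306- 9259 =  - 5953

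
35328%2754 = 2280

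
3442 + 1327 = 4769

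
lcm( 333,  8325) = 8325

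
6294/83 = 75 + 69/83 = 75.83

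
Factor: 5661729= 3^2*629081^1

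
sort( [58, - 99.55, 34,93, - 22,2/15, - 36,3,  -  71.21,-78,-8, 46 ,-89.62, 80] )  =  [ - 99.55,  -  89.62, - 78,  -  71.21,-36,-22,-8,2/15,3,34 , 46,58,80,93] 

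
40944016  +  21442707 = 62386723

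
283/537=283/537  =  0.53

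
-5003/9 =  - 556 + 1/9  =  - 555.89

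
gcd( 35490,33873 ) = 21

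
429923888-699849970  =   - 269926082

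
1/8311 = 1/8311= 0.00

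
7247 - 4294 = 2953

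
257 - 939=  - 682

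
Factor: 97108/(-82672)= - 2^( - 2)*11^1*2207^1 * 5167^( - 1 )= - 24277/20668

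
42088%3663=1795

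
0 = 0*( - 7461) 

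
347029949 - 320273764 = 26756185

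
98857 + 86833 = 185690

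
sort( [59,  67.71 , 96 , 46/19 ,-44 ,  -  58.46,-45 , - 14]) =[ - 58.46, - 45, - 44, - 14,46/19,59, 67.71,96]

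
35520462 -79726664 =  - 44206202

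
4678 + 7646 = 12324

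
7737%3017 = 1703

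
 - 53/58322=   -  53/58322 = - 0.00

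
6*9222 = 55332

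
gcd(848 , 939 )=1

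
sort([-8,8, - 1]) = [ -8, - 1  ,  8] 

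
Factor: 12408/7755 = 2^3 * 5^( - 1)= 8/5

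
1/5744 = 1/5744 = 0.00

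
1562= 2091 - 529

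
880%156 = 100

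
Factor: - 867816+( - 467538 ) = -1335354= -2^1 * 3^1*457^1*487^1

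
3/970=3/970= 0.00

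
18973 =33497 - 14524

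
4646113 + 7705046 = 12351159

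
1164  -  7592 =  -6428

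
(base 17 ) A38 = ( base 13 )145B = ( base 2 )101110000101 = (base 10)2949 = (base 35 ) 2e9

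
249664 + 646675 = 896339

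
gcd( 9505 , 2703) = 1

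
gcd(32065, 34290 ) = 5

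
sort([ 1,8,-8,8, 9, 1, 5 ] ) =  [ - 8, 1, 1, 5, 8, 8, 9]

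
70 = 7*10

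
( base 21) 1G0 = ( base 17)2BC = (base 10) 777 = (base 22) 1d7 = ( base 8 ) 1411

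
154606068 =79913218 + 74692850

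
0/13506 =0 = 0.00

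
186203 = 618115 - 431912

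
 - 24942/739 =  - 34 + 184/739=- 33.75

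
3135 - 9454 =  - 6319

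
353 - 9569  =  -9216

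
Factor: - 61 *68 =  - 2^2*17^1 * 61^1 =- 4148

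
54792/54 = 1014 + 2/3 = 1014.67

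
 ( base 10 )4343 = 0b1000011110111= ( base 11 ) 3299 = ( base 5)114333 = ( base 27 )5pn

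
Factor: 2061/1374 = 2^ (-1)*3^1 = 3/2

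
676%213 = 37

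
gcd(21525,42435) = 615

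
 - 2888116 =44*( - 65639)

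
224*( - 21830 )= - 4889920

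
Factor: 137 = 137^1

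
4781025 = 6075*787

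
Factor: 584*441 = 257544 = 2^3 * 3^2*7^2*73^1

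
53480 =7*7640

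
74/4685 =74/4685 = 0.02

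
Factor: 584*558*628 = 2^6 * 3^2*31^1 *73^1*157^1 = 204647616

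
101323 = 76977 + 24346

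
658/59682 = 47/4263 = 0.01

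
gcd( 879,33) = 3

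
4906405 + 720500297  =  725406702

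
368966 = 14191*26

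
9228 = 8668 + 560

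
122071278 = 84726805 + 37344473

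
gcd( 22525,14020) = 5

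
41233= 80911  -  39678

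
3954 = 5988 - 2034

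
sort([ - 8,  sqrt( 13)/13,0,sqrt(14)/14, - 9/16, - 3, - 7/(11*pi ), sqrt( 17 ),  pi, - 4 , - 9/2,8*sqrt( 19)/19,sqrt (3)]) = [ - 8, - 9/2, - 4, - 3, - 9/16, - 7/ (11*pi),0,sqrt(14 ) /14,sqrt( 13) /13,sqrt(3),8* sqrt(19)/19,pi,sqrt(17) ]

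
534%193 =148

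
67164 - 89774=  - 22610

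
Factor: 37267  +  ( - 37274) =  - 7 = - 7^1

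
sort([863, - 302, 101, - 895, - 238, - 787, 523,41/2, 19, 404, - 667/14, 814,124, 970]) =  [ - 895, - 787,-302,  -  238 ,-667/14, 19 , 41/2, 101, 124,404 , 523,814, 863, 970] 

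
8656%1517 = 1071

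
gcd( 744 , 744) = 744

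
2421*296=716616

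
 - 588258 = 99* ( - 5942 )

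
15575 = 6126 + 9449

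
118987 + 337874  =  456861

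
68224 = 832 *82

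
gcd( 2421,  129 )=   3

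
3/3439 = 3/3439 = 0.00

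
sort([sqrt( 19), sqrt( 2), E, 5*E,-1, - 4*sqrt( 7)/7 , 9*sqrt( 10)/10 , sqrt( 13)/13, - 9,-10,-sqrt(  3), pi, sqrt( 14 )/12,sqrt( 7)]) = [-10 ,-9, - sqrt( 3), - 4 * sqrt( 7 ) /7,-1,sqrt( 13)/13,sqrt( 14) /12,sqrt( 2), sqrt( 7), E,9*sqrt ( 10)/10, pi, sqrt( 19 ),5*E]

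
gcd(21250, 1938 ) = 34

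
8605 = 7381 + 1224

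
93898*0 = 0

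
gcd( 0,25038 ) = 25038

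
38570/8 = 4821 + 1/4  =  4821.25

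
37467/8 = 37467/8 = 4683.38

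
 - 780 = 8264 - 9044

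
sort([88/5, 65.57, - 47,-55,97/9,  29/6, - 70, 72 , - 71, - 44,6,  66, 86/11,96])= [ - 71, -70 , - 55, - 47 ,-44, 29/6,6,86/11, 97/9, 88/5, 65.57 , 66, 72,96]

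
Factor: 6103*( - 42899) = -261812597 = - 17^1*359^1*42899^1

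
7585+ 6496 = 14081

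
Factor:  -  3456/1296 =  - 2^3 *3^(-1 ) = - 8/3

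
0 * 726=0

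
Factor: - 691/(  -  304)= 2^( - 4)*19^( -1)*691^1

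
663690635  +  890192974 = 1553883609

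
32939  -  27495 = 5444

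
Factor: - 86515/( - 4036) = 2^ (-2) * 5^1 * 11^3*13^1 * 1009^( -1 ) 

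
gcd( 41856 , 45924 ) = 12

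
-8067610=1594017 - 9661627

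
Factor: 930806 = 2^1*31^1*15013^1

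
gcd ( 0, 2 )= 2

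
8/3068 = 2/767=0.00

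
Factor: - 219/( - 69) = 23^ ( - 1) *73^1 = 73/23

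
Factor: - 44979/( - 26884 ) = 2^( - 2)*3^1*13^(-1)*29^1 = 87/52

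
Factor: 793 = 13^1*61^1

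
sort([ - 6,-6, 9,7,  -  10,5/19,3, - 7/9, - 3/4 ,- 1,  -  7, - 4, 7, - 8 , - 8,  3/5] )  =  [-10,-8, - 8,-7, - 6,  -  6 , - 4 , - 1, - 7/9 ,  -  3/4, 5/19 , 3/5,3,  7 , 7 , 9] 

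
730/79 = 730/79 = 9.24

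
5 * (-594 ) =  - 2970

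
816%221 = 153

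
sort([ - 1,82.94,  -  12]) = [ - 12, - 1,82.94]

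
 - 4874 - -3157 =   -  1717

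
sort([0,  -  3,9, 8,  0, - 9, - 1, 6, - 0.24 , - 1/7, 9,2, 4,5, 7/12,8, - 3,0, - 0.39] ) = [-9, - 3, - 3, -1,-0.39, - 0.24,-1/7, 0,0, 0,7/12, 2,4,5,6,  8,8,9, 9]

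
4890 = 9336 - 4446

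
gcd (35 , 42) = 7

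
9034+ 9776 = 18810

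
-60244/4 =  - 15061 = - 15061.00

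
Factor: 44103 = 3^1  *61^1*241^1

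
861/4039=123/577 = 0.21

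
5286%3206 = 2080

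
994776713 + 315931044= 1310707757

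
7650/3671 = 2 + 308/3671 = 2.08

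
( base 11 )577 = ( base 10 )689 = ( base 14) 373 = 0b1010110001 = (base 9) 845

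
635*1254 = 796290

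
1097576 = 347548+750028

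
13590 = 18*755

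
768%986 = 768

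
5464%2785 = 2679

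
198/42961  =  198/42961 = 0.00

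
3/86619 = 1/28873 = 0.00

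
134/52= 2 + 15/26 = 2.58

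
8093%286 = 85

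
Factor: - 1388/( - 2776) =1/2 = 2^( - 1)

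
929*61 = 56669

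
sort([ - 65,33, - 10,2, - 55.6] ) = [-65, - 55.6,-10,2 , 33 ]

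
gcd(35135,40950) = 5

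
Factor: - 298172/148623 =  - 644/321 = - 2^2*3^(-1)*7^1 * 23^1*107^(  -  1)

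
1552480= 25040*62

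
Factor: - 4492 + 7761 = 3269 = 7^1*467^1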